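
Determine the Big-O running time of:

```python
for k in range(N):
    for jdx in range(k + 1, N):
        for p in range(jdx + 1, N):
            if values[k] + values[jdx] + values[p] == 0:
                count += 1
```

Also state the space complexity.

Time complexity: O(n^3).
Space complexity: O(1).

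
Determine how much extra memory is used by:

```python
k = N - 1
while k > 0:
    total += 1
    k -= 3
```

Space complexity: O(1).
Only a constant amount of auxiliary storage is used; nothing grows with n.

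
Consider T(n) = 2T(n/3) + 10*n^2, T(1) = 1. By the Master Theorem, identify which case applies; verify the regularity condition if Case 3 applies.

a=2, b=3, f(n)=10*n^2.
log_3(2) = 0.6309 < 2.
f(n) = Omega(n^(0.6309+epsilon)) for some epsilon > 0, so Case 3 is the candidate.
Regularity: a*f(n/b) = 2*10*(n/3)^2 = (2/9)*10*n^2 <= c*f(n) with c = 2/9 < 1. Satisfied.
Case 3: T(n) = Theta(n^2).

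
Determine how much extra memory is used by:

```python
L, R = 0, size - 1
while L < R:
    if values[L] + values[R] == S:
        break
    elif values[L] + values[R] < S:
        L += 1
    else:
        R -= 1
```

Space complexity: O(1).
Only a constant amount of auxiliary storage is used; nothing grows with n.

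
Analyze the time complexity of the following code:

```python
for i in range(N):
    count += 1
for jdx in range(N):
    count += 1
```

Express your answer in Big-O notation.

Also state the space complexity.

Time complexity: O(n).
Space complexity: O(1).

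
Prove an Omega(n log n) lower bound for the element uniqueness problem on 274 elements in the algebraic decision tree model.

In the algebraic decision tree model, element uniqueness on 274 elements is equivalent to determining which cell of an arrangement of C(274,2) = 37401 hyperplanes x_i = x_j contains the input point. Ben-Or's theorem shows this requires Omega(n log n).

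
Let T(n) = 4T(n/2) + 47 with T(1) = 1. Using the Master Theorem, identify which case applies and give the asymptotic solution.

a=4, b=2, f(n)=47.
log_2(4) = 2 > 0.
Since f(n) = O(n^0) is polynomially smaller than n^2, Case 1 applies.
T(n) = Theta(n^2).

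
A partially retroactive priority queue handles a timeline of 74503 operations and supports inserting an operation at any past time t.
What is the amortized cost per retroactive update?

Partially retroactive priority queues (Demaine-Iacono-Langerman) allow updates at past times with queries only at the present. With a balanced BST over the m = 74503 timeline events tracking bridges, each retroactive insert or delete is O(log m) amortized.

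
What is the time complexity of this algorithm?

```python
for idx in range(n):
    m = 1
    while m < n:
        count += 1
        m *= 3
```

Time complexity: O(n log n).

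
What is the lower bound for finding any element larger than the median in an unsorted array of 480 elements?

To find an element larger than the median of 480 elements, we must see Omega(n) elements. Without seeing enough elements, an adversary can make any unseen element the median.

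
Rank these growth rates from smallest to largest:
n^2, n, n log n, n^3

Ordered by growth rate: n < n log n < n^2 < n^3.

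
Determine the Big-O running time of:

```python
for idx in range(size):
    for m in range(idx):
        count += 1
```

Time complexity: O(n^2).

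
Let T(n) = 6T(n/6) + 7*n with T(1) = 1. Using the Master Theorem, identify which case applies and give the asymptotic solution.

a=6, b=6, f(n)=7*n.
log_6(6) = 1, so n^(log_b(a)) = n.
f(n) = Theta(n), so Case 2 applies.
T(n) = Theta(n log n).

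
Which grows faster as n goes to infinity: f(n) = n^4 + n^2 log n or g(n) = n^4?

f(n) = n^4 + n^2 log n and g(n) = n^4 are Theta of each other: the lower-order n^2 log n term is o(n^4); both are Theta(n^4).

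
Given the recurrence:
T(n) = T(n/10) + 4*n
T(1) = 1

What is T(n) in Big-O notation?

Geometric series: 4*n*(1 + 1/10 + 1/10^2 + ...) = O(n). T(n) = O(n).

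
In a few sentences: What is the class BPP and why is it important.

BPP (Bounded-error Probabilistic Polynomial time) is the class of problems solvable by a randomized algorithm in polynomial time with error probability at most 1/3. BPP contains P and is contained in PSPACE. It is widely conjectured that P = BPP, meaning randomness does not help for decision problems.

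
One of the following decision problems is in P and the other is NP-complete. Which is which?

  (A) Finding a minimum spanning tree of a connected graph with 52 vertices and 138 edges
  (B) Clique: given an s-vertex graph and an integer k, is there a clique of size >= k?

(A) is P: Kruskal's / Prim's algorithms run in polynomial time.
(B) is NP-complete: complement of Independent Set / Vertex Cover (with k part of the input).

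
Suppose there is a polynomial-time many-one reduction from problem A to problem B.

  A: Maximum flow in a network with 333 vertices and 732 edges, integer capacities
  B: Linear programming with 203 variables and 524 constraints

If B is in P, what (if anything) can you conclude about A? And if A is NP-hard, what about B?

A poly-time reduction A <=_p B means any A-instance can be transformed to a B-instance in poly time.
If B is in P: compose the reduction with B's poly-time algorithm to solve A in poly time, so A is in P.
If A is NP-hard: every NP problem reduces to A, which reduces to B; composing reductions, every NP problem reduces to B, so B is NP-hard.
(Here in fact A is P and B is P.)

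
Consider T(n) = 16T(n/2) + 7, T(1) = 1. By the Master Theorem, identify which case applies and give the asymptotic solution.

a=16, b=2, f(n)=7.
log_2(16) = 4 > 0.
Since f(n) = O(n^0) is polynomially smaller than n^4, Case 1 applies.
T(n) = Theta(n^4).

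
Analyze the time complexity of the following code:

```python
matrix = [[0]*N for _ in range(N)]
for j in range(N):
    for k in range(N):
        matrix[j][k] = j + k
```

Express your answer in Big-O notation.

Time complexity: O(n^2).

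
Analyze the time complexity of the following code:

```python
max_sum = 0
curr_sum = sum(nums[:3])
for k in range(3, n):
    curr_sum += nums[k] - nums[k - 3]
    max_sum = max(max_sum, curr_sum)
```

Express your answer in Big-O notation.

Time complexity: O(n).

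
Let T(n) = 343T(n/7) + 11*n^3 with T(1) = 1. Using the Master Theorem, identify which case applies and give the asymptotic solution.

a=343, b=7, f(n)=11*n^3.
log_7(343) = 3, so n^(log_b(a)) = n^3.
f(n) = Theta(n^3), so Case 2 applies.
T(n) = Theta(n^3 log n).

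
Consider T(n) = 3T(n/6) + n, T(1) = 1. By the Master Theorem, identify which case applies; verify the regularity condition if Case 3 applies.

a=3, b=6, f(n)=n.
log_6(3) = 0.6131 < 1.
f(n) = Omega(n^(0.6131+epsilon)) for some epsilon > 0, so Case 3 is the candidate.
Regularity: a*f(n/b) = 3*1*(n/6)^1 = (3/6)*1*n^1 <= c*f(n) with c = 3/6 < 1. Satisfied.
Case 3: T(n) = Theta(n).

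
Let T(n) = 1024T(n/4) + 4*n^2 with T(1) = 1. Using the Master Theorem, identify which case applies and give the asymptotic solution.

a=1024, b=4, f(n)=4*n^2.
log_4(1024) = 5 > 2.
Since f(n) = O(n^2) is polynomially smaller than n^5, Case 1 applies.
T(n) = Theta(n^5).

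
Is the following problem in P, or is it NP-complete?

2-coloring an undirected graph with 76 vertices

This problem is in P: 2-coloring is bipartiteness testing via BFS, O(V+E).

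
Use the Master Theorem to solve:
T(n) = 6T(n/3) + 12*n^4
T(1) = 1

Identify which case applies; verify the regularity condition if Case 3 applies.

a=6, b=3, f(n)=12*n^4.
log_3(6) = 1.631 < 4.
f(n) = Omega(n^(1.631+epsilon)) for some epsilon > 0, so Case 3 is the candidate.
Regularity: a*f(n/b) = 6*12*(n/3)^4 = (6/81)*12*n^4 <= c*f(n) with c = 6/81 < 1. Satisfied.
Case 3: T(n) = Theta(n^4).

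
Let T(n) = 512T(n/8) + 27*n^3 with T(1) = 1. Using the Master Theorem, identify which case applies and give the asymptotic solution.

a=512, b=8, f(n)=27*n^3.
log_8(512) = 3, so n^(log_b(a)) = n^3.
f(n) = Theta(n^3), so Case 2 applies.
T(n) = Theta(n^3 log n).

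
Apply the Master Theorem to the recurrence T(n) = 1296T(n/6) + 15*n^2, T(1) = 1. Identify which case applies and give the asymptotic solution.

a=1296, b=6, f(n)=15*n^2.
log_6(1296) = 4 > 2.
Since f(n) = O(n^2) is polynomially smaller than n^4, Case 1 applies.
T(n) = Theta(n^4).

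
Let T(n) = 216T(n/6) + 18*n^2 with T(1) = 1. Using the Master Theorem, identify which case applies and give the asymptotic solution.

a=216, b=6, f(n)=18*n^2.
log_6(216) = 3 > 2.
Since f(n) = O(n^2) is polynomially smaller than n^3, Case 1 applies.
T(n) = Theta(n^3).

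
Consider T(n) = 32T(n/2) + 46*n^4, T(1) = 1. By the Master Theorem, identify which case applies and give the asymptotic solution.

a=32, b=2, f(n)=46*n^4.
log_2(32) = 5 > 4.
Since f(n) = O(n^4) is polynomially smaller than n^5, Case 1 applies.
T(n) = Theta(n^5).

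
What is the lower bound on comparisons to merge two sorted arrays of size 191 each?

To merge two sorted arrays of size 191, we need at least 381 comparisons in the worst case. An adversary can force every element to be compared.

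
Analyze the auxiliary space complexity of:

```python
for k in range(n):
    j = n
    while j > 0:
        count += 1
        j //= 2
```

Space complexity: O(1).
Only a constant amount of auxiliary storage is used; nothing grows with n.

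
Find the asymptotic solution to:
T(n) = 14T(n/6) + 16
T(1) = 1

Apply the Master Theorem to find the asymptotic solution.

a=14, b=6, f(n)=16. log_6(14) = 1.473. Case 1 of Master Theorem: T(n) = O(n^1.473).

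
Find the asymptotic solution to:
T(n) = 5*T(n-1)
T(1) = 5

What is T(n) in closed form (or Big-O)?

Each step multiplies by 5. T(n) = T(1)*5^(n-1) = 5*5^(n-1).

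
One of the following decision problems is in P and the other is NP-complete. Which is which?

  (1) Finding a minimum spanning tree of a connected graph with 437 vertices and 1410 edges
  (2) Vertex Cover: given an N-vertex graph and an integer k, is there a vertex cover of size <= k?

(1) is P: Kruskal's / Prim's algorithms run in polynomial time.
(2) is NP-complete: one of Karp's 21 NP-complete problems (with k part of the input; for any fixed constant k it is in P).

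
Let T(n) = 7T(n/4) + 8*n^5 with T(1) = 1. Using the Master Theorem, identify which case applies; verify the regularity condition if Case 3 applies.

a=7, b=4, f(n)=8*n^5.
log_4(7) = 1.404 < 5.
f(n) = Omega(n^(1.404+epsilon)) for some epsilon > 0, so Case 3 is the candidate.
Regularity: a*f(n/b) = 7*8*(n/4)^5 = (7/1024)*8*n^5 <= c*f(n) with c = 7/1024 < 1. Satisfied.
Case 3: T(n) = Theta(n^5).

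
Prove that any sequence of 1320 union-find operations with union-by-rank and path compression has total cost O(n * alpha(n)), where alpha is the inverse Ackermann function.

Using Tarjan's analysis with rank-based potential function. Union-by-rank keeps tree height O(log n). Path compression flattens paths during find. For n = 1320 operations, total cost is O(n * alpha(n)), effectively O(n) since alpha grows incredibly slowly.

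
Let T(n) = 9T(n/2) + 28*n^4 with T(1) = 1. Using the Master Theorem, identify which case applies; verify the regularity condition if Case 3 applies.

a=9, b=2, f(n)=28*n^4.
log_2(9) = 3.17 < 4.
f(n) = Omega(n^(3.17+epsilon)) for some epsilon > 0, so Case 3 is the candidate.
Regularity: a*f(n/b) = 9*28*(n/2)^4 = (9/16)*28*n^4 <= c*f(n) with c = 9/16 < 1. Satisfied.
Case 3: T(n) = Theta(n^4).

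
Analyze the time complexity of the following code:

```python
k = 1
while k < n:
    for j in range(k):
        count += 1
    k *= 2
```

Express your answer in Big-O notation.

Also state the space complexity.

Time complexity: O(n).
Space complexity: O(1).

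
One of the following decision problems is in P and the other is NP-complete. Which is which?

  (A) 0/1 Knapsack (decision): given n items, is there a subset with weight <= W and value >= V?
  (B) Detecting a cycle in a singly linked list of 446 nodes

(A) is NP-complete: reduces from Subset Sum.
(B) is P: Floyd's tortoise-and-hare runs in O(n) time, O(1) space.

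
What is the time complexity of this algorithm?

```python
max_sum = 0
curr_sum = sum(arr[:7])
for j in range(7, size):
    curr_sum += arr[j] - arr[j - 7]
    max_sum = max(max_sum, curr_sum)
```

Time complexity: O(n).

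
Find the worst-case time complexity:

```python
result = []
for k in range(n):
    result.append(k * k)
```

Time complexity: O(n).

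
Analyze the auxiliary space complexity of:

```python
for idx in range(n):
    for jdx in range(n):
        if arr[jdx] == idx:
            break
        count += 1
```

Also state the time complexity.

Space complexity: O(1).
Only a constant amount of auxiliary storage is used; nothing grows with n.
Time complexity: O(n^2).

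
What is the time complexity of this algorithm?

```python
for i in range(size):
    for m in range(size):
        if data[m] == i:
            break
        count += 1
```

Time complexity: O(n^2).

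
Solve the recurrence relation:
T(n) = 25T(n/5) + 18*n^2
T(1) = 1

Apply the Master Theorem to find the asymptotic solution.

a=25, b=5, f(n)=18*n^2. log_5(25) = 2. Case 2: T(n) = O(n^2 log n).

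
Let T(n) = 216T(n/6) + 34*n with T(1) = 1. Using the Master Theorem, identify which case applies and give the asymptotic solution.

a=216, b=6, f(n)=34*n.
log_6(216) = 3 > 1.
Since f(n) = O(n^1) is polynomially smaller than n^3, Case 1 applies.
T(n) = Theta(n^3).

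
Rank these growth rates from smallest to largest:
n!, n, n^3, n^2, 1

Ordered by growth rate: 1 < n < n^2 < n^3 < n!.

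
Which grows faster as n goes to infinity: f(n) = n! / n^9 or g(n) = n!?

g(n) = n! grows faster: the ratio n!/(n!/n^9) = n^9 -> infinity.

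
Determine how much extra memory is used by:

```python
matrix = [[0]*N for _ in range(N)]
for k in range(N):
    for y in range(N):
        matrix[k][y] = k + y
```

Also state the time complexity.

Space complexity: O(n^2).
A 2D structure of size n x n is allocated.
Time complexity: O(n^2).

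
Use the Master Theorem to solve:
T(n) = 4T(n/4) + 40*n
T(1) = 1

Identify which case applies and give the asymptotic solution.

a=4, b=4, f(n)=40*n.
log_4(4) = 1, so n^(log_b(a)) = n.
f(n) = Theta(n), so Case 2 applies.
T(n) = Theta(n log n).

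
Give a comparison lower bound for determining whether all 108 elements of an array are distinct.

In the algebraic decision-tree model, the YES region for element distinctness on 108 elements has 108! connected components (one per ordering). Ben-Or's theorem then gives a lower bound of Omega(log(n!)) = Omega(n log n).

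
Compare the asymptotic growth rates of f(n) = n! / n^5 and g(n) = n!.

g(n) = n! grows faster: the ratio n!/(n!/n^5) = n^5 -> infinity.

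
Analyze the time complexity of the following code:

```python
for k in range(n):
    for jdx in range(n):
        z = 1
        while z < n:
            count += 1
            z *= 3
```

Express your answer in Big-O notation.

Time complexity: O(n^2 log n).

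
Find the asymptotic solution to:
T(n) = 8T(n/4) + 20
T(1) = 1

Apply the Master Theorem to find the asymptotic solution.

a=8, b=4, f(n)=20. log_4(8) = 1.5. Case 1 of Master Theorem: T(n) = O(n^1.5).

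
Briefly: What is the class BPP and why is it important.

BPP (Bounded-error Probabilistic Polynomial time) is the class of problems solvable by a randomized algorithm in polynomial time with error probability at most 1/3. BPP contains P and is contained in PSPACE. It is widely conjectured that P = BPP, meaning randomness does not help for decision problems.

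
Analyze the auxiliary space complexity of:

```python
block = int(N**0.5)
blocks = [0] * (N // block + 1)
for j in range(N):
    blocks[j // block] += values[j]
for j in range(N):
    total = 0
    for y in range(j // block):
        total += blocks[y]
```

Space complexity: O(sqrt(n)).
Storage scales with sqrt(n).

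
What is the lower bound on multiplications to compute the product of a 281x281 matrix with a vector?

A 281x281 matrix-vector product has 281 inner products of length 281. Output depends on all 281^2 = 78961 matrix entries. At least 78961 multiplications needed.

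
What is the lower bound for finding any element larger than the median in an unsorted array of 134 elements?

To find an element larger than the median of 134 elements, we must see Omega(n) elements. Without seeing enough elements, an adversary can make any unseen element the median.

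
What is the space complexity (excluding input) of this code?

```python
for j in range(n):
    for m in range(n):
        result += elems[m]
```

Space complexity: O(1).
Only a constant amount of auxiliary storage is used; nothing grows with n.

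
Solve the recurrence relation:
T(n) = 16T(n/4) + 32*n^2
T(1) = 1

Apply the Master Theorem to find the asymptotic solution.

a=16, b=4, f(n)=32*n^2. log_4(16) = 2. Case 2: T(n) = O(n^2 log n).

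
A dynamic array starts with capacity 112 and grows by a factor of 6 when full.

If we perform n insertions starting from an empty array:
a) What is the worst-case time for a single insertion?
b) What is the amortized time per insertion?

(a) Worst-case single insertion: O(n) -- when the array is full at capacity c, the resize copies all c elements, and c can be Theta(n).
(b) Resizes happen at sizes 112, 672, 4032, ... Total copy cost for n insertions: 112 + 672 + ... = O(n) (geometric series with ratio 1/6). Amortized cost per insertion: O(n)/n = O(1).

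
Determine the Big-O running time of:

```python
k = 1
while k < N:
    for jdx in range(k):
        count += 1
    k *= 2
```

Time complexity: O(n).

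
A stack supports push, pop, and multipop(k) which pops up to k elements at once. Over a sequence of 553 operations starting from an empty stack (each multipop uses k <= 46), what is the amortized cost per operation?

Each element is pushed exactly once and popped at most once (whether by pop or as part of a multipop). So the total number of individual pops over the whole sequence is at most the number of pushes, which is at most 553. Total work <= 2 * 553, hence O(1) amortized per operation.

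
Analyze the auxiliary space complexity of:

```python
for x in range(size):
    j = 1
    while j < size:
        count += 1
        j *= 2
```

Space complexity: O(1).
Only a constant amount of auxiliary storage is used; nothing grows with n.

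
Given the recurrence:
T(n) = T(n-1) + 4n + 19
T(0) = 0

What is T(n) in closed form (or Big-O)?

Dominant term in sum is 4*sum(i, i=1..n) = 4*n*(n+1)/2 = O(n^2).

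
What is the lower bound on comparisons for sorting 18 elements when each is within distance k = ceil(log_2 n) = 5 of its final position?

Partition the 18 positions into floor(n/k) blocks of k = 5 consecutive positions; any permutation within a block keeps every element within k of its final position, so there are at least (k!)^(n/k) distinguishable inputs. Lower bound: log_2((k!)^(n/k)) = (n/k) * log_2(k!) = Theta(n log k); with k = ceil(log_2 n), this is Omega(n log log n).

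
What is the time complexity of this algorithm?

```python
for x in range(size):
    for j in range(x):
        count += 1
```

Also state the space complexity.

Time complexity: O(n^2).
Space complexity: O(1).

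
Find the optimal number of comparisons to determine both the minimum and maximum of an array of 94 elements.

Naive approach: 186 comparisons (93 for max + 93 for min).
Optimal: Compare elements in pairs first (floor(n/2) = 47 comparisons), then find max among winners and min among losers (46 comparisons each).
Total: ceil(3n/2) - 2 = 139 comparisons. An adversary argument shows this is also a lower bound.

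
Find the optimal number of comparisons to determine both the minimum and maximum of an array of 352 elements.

Naive approach: 702 comparisons (351 for max + 351 for min).
Optimal: Compare elements in pairs first (floor(n/2) = 176 comparisons), then find max among winners and min among losers (175 comparisons each).
Total: ceil(3n/2) - 2 = 526 comparisons. An adversary argument shows this is also a lower bound.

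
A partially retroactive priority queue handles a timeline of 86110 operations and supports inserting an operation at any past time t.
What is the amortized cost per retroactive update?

Partially retroactive priority queues (Demaine-Iacono-Langerman) allow updates at past times with queries only at the present. With a balanced BST over the m = 86110 timeline events tracking bridges, each retroactive insert or delete is O(log m) amortized.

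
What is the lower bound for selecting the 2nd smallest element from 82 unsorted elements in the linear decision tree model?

Selecting the 2nd smallest of 82 elements requires Omega(n) comparisons. Every element must be compared at least once. The BFPRT algorithm achieves O(n), making this tight.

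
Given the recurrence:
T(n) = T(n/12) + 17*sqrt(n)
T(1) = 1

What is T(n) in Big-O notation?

Each level contributes sqrt(n/12^k). Geometric series with ratio 1/sqrt(12) < 1 sums to O(sqrt(n)).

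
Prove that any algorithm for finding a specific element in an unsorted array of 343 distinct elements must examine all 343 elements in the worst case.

Adversary argument: if the algorithm examines fewer than 343 elements, the adversary places the target in an unexamined position. The algorithm cannot distinguish 'not present' from 'in unexamined position'.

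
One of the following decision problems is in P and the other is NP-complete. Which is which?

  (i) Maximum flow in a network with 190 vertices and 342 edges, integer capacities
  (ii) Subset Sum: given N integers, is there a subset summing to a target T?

(i) is P: Edmonds-Karp / push-relabel run in polynomial time.
(ii) is NP-complete: one of Karp's 21 NP-complete problems.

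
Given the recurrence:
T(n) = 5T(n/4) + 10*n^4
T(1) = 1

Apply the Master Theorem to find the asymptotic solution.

a=5, b=4, f(n)=10*n^4. log_4(5) = 1.161 < 4. Case 3: T(n) = O(n^4).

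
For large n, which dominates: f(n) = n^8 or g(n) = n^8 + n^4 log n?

f(n) = n^8 and g(n) = n^8 + n^4 log n are Theta of each other: the lower-order n^4 log n term is o(n^8); both are Theta(n^8).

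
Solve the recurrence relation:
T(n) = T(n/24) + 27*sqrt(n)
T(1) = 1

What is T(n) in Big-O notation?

Each level contributes sqrt(n/24^k). Geometric series with ratio 1/sqrt(24) < 1 sums to O(sqrt(n)).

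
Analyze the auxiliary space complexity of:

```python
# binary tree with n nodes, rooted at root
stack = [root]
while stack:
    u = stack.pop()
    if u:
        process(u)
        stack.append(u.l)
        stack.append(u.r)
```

Space complexity: O(n).
Auxiliary storage grows linearly with the input size n in the worst case.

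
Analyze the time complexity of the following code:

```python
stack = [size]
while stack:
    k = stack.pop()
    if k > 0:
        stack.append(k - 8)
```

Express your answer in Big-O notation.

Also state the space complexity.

Time complexity: O(n).
Space complexity: O(1).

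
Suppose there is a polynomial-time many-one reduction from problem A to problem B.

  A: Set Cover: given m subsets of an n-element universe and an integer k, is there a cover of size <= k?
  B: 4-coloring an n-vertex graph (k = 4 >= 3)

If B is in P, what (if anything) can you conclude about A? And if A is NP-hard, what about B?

A poly-time reduction A <=_p B means any A-instance can be transformed to a B-instance in poly time.
If B is in P: compose the reduction with B's poly-time algorithm to solve A in poly time, so A is in P.
If A is NP-hard: every NP problem reduces to A, which reduces to B; composing reductions, every NP problem reduces to B, so B is NP-hard.
(Here in fact A is NP-complete and B is NP-complete.)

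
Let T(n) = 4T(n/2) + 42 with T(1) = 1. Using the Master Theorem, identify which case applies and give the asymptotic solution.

a=4, b=2, f(n)=42.
log_2(4) = 2 > 0.
Since f(n) = O(n^0) is polynomially smaller than n^2, Case 1 applies.
T(n) = Theta(n^2).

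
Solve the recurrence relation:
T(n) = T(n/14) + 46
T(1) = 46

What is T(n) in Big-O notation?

Each step divides n by 14 and adds 46. After log_14(n) steps, T(n) = O(log n).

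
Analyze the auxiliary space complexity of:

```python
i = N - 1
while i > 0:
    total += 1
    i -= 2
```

Space complexity: O(1).
Only a constant amount of auxiliary storage is used; nothing grows with n.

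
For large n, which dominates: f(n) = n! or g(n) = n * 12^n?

f(n) = n! grows faster: by Stirling n! ~ (n/e)^n sqrt(2*pi*n); (n/e)^n eventually dominates n * 12^n.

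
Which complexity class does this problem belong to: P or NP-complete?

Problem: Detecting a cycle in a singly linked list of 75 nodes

This problem is in P: Floyd's tortoise-and-hare runs in O(n) time, O(1) space.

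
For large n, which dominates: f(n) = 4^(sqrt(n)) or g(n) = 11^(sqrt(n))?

g(n) = 11^(sqrt(n)) grows faster: ratio is (11/4)^(sqrt(n)) -> infinity since 11/4 > 1.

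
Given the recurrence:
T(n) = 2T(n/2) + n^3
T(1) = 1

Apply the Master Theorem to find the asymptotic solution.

a=2, b=2, f(n)=n^3. log_2(2) = 1 < 3. Case 3: T(n) = O(n^3).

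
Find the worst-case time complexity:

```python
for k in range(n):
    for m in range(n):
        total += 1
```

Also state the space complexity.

Time complexity: O(n^2).
Space complexity: O(1).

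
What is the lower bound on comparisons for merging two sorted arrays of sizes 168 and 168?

Adversary argument: with sizes 168 and 168 (differing by at most 1), interleave the two arrays so that every consecutive pair in the output comes from different inputs. Then each of the 335 adjacent output pairs must be directly compared, or the algorithm cannot determine their relative order. So 335 comparisons are necessary; standard merge achieves this.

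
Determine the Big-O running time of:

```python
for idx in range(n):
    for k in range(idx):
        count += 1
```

Time complexity: O(n^2).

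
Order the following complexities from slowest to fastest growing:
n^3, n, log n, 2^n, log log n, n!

Ordered by growth rate: log log n < log n < n < n^3 < 2^n < n!.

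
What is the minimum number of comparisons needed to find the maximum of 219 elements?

Finding the maximum requires 218 comparisons. Each comparison eliminates exactly one candidate. With 219 candidates, we need 218 eliminations.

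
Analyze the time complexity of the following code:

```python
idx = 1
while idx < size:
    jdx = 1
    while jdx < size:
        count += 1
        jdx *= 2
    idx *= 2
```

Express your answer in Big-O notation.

Time complexity: O(log^2 n).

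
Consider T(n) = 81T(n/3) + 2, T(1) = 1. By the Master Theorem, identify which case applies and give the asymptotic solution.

a=81, b=3, f(n)=2.
log_3(81) = 4 > 0.
Since f(n) = O(n^0) is polynomially smaller than n^4, Case 1 applies.
T(n) = Theta(n^4).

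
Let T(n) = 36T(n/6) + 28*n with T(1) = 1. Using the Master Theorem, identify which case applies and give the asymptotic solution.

a=36, b=6, f(n)=28*n.
log_6(36) = 2 > 1.
Since f(n) = O(n^1) is polynomially smaller than n^2, Case 1 applies.
T(n) = Theta(n^2).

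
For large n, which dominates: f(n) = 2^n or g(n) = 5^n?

g(n) = 5^n grows faster: (5/2)^n -> infinity since 5/2 > 1.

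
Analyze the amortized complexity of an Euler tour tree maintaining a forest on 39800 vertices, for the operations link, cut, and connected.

An Euler tour tree stores each tree's Euler tour as a balanced BST keyed by tour position. On 39800 vertices: link concatenates two tours via O(1) splits/joins of size <= 2*39800 (O(log n)); cut splits the tour at the two occurrences of the edge (O(log n)); connected compares BST roots (O(log n) to find the root). All O(log n) amortized.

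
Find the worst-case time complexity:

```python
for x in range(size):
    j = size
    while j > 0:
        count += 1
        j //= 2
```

Time complexity: O(n log n).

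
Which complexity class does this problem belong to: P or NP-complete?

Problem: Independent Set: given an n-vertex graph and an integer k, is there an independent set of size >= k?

This problem is NP-complete: complement of Clique (with k part of the input).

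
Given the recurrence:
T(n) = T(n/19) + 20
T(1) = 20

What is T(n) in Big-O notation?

Each step divides n by 19 and adds 20. After log_19(n) steps, T(n) = O(log n).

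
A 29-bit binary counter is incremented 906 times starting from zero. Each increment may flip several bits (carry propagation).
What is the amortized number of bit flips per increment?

Bit i flips on every 2^i-th increment, so over 906 increments bit i flips floor(906/2^i) times. Summing over i: total flips < 2 * 906. Amortized: < 2 = O(1) per increment.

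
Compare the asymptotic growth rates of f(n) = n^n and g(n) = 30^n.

f(n) = n^n grows faster: n^n / 30^n = (n/30)^n -> infinity once n > 30.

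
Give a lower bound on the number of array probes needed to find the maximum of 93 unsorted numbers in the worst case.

Adversary: any unprobed cell could hold a value larger than everything seen so far. If fewer than 93 cells are probed, the adversary places the max in an unprobed cell. So all 93 cells must be examined; together with 93-1 comparisons this is tight.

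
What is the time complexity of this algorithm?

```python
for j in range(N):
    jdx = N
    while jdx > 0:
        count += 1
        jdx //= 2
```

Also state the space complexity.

Time complexity: O(n log n).
Space complexity: O(1).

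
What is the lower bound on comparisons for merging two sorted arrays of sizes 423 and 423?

Adversary argument: with sizes 423 and 423 (differing by at most 1), interleave the two arrays so that every consecutive pair in the output comes from different inputs. Then each of the 845 adjacent output pairs must be directly compared, or the algorithm cannot determine their relative order. So 845 comparisons are necessary; standard merge achieves this.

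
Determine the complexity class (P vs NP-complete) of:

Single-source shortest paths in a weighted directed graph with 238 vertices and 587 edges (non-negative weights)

This problem is in P: Dijkstra's algorithm runs in O((V+E) log V).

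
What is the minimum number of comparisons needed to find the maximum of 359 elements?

Finding the maximum requires 358 comparisons. Each comparison eliminates exactly one candidate. With 359 candidates, we need 358 eliminations.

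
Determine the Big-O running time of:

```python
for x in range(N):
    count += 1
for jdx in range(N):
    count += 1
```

Time complexity: O(n).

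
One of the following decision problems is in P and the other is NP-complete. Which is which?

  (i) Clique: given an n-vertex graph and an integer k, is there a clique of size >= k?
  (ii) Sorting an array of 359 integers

(i) is NP-complete: complement of Independent Set / Vertex Cover (with k part of the input).
(ii) is P: merge sort runs in O(n log n).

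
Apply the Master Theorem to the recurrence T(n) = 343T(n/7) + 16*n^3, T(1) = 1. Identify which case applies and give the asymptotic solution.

a=343, b=7, f(n)=16*n^3.
log_7(343) = 3, so n^(log_b(a)) = n^3.
f(n) = Theta(n^3), so Case 2 applies.
T(n) = Theta(n^3 log n).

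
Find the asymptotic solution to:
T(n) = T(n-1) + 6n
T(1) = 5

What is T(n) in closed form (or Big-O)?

Unrolling: T(n) = 5 + 6*(2 + 3 + ... + n) = 5 + 6*(n(n+1)/2 - 1) = O(n^2).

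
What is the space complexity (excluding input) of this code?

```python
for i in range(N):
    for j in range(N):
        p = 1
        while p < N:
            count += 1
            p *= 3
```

Space complexity: O(1).
Only a constant amount of auxiliary storage is used; nothing grows with n.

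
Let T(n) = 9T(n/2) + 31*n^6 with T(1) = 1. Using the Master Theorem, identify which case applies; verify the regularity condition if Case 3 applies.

a=9, b=2, f(n)=31*n^6.
log_2(9) = 3.17 < 6.
f(n) = Omega(n^(3.17+epsilon)) for some epsilon > 0, so Case 3 is the candidate.
Regularity: a*f(n/b) = 9*31*(n/2)^6 = (9/64)*31*n^6 <= c*f(n) with c = 9/64 < 1. Satisfied.
Case 3: T(n) = Theta(n^6).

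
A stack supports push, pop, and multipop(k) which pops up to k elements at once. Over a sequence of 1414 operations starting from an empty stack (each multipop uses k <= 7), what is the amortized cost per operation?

Each element is pushed exactly once and popped at most once (whether by pop or as part of a multipop). So the total number of individual pops over the whole sequence is at most the number of pushes, which is at most 1414. Total work <= 2 * 1414, hence O(1) amortized per operation.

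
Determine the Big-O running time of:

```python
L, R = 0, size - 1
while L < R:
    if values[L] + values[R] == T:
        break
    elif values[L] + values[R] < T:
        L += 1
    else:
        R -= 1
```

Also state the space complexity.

Time complexity: O(n).
Space complexity: O(1).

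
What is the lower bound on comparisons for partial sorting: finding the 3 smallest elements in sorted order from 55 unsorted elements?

Finding 3 smallest of 55 in sorted order: Omega(55) to identify the 3 smallest, plus Omega(3 log 3) to sort them. Total: Omega(n + k log k).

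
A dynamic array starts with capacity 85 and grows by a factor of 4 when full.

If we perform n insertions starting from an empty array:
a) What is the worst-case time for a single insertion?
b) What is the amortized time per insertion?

(a) Worst-case single insertion: O(n) -- when the array is full at capacity c, the resize copies all c elements, and c can be Theta(n).
(b) Resizes happen at sizes 85, 340, 1360, ... Total copy cost for n insertions: 85 + 340 + ... = O(n) (geometric series with ratio 1/4). Amortized cost per insertion: O(n)/n = O(1).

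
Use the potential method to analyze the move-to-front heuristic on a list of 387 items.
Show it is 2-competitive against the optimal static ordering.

Let Phi = number of inversions between the MTF list and the optimal static list (0 <= Phi <= C(387,2)). Accessing an element at MTF position k and optimal position j: the move-to-front destroys all k-1 inversions in front of it that are not in front in optimal (>= k-j of them) and creates at most j-1 new ones. Amortized cost <= k + (j-1) - (k-j) = 2j - 1 <= 2 * optimal cost.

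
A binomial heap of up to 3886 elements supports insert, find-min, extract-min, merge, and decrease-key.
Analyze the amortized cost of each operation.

A binomial heap with n <= 3886 elements has at most floor(log_2 3886) + 1 = 12 trees. Using potential Phi = number of trees: Insert adds one tree, but cascading merges reduce count -- amortized O(1). Find-min reads the cached minimum pointer: O(1). Extract-min creates O(log n) new trees: O(log n). Merge combines tree lists: O(log n). Decrease-key sifts the element up its tree of height <= log n: O(log n).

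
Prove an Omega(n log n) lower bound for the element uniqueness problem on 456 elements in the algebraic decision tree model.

In the algebraic decision tree model, element uniqueness on 456 elements is equivalent to determining which cell of an arrangement of C(456,2) = 103740 hyperplanes x_i = x_j contains the input point. Ben-Or's theorem shows this requires Omega(n log n).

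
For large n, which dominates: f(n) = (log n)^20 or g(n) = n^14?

g(n) = n^14 grows faster: any positive polynomial dominates any polylog.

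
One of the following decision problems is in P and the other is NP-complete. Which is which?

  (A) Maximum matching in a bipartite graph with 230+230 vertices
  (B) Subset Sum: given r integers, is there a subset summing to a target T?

(A) is P: Hopcroft-Karp runs in O(E sqrt(V)).
(B) is NP-complete: one of Karp's 21 NP-complete problems.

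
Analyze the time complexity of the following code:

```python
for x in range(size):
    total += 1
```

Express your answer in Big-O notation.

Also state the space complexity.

Time complexity: O(n).
Space complexity: O(1).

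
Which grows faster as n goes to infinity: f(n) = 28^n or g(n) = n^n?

g(n) = n^n grows faster: n^n / 28^n = (n/28)^n -> infinity once n > 28.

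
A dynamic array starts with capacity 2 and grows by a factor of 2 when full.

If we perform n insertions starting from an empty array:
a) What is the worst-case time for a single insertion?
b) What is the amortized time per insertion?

(a) Worst-case single insertion: O(n) -- when the array is full at capacity c, the resize copies all c elements, and c can be Theta(n).
(b) Resizes happen at sizes 2, 4, 8, ... Total copy cost for n insertions: 2 + 4 + ... = O(n) (geometric series with ratio 1/2). Amortized cost per insertion: O(n)/n = O(1).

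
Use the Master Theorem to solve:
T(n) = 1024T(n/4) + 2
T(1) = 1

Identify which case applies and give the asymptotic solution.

a=1024, b=4, f(n)=2.
log_4(1024) = 5 > 0.
Since f(n) = O(n^0) is polynomially smaller than n^5, Case 1 applies.
T(n) = Theta(n^5).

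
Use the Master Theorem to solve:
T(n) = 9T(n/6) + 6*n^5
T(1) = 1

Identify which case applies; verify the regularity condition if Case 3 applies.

a=9, b=6, f(n)=6*n^5.
log_6(9) = 1.226 < 5.
f(n) = Omega(n^(1.226+epsilon)) for some epsilon > 0, so Case 3 is the candidate.
Regularity: a*f(n/b) = 9*6*(n/6)^5 = (9/7776)*6*n^5 <= c*f(n) with c = 9/7776 < 1. Satisfied.
Case 3: T(n) = Theta(n^5).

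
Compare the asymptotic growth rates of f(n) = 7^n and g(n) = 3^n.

f(n) = 7^n grows faster: (7/3)^n -> infinity since 7/3 > 1.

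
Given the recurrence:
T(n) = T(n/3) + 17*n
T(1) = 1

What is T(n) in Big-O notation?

Geometric series: 17*n*(1 + 1/3 + 1/3^2 + ...) = O(n). T(n) = O(n).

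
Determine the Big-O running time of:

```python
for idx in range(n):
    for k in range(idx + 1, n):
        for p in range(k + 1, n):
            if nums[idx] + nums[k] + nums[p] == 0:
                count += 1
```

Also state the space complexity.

Time complexity: O(n^3).
Space complexity: O(1).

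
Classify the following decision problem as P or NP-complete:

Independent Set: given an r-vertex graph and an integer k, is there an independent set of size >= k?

This problem is NP-complete: complement of Clique (with k part of the input).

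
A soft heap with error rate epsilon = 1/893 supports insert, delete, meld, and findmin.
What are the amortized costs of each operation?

Soft heaps (Chazelle) allow up to an epsilon = 1/893 fraction of elements to have corrupted (raised) keys. Insert is O(log(1/epsilon)) = O(log 893) amortized -- the structure maintains heap-ordered binary trees of rank bounded by O(log(1/epsilon)). Meld concatenates root lists: O(1) amortized. Delete and findmin are O(1) amortized.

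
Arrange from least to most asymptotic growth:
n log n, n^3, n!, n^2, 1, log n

Ordered by growth rate: 1 < log n < n log n < n^2 < n^3 < n!.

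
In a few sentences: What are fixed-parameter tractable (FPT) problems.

A problem parameterized by k is FPT if it can be solved in time f(k) * n^O(1), where f is any computable function of k alone. Vertex Cover parameterized by solution size k is FPT: O(2^k * n). The W-hierarchy (W[1], W[2], ...) classifies parameterized problems by hardness; Clique parameterized by clique size is W[1]-complete.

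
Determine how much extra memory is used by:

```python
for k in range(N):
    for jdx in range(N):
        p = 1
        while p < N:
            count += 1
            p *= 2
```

Space complexity: O(1).
Only a constant amount of auxiliary storage is used; nothing grows with n.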